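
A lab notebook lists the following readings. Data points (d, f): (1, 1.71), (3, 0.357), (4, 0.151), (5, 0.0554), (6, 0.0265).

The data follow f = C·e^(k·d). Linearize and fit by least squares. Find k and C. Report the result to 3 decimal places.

k = -0.846, C = 4.186

Taking logs, ln f = k·d + ln C, so regress ln f on d.
Sums: Σd = 19.0000, Σ(d)² = 87.0000, Σln f = -8.9078, Σd·ln f = -46.3650.
Normal system: [[87.0000, 19.0000]; [19.0000, 5]]·[k, ln C]ᵀ = [-46.3650, -8.9078]ᵀ.
Solving (det = 74.0000): k = -0.84564, ln C = 1.43186, so C = exp(1.43186) = 4.18648.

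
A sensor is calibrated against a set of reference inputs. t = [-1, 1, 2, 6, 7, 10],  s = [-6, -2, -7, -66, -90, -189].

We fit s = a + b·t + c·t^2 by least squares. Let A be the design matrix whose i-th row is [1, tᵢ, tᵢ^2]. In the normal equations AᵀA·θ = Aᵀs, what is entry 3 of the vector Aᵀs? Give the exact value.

Entry 3 ↔ basis t^2, so (Aᵀs)_{3} = Σᵢ (t^2)·sᵢ = (1)·(-6) + (1)·(-2) + (4)·(-7) + (36)·(-66) + (49)·(-90) + (100)·(-189) = -25722.

-25722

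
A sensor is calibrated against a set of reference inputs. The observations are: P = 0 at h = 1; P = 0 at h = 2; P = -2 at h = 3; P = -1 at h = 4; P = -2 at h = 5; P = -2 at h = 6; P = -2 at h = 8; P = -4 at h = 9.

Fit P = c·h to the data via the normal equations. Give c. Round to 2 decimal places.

c = -0.36

Forming AᵀA = [[236]] and AᵀP = [-84]ᵀ gives AᵀA·[c]ᵀ = AᵀP.
Hence c = -84 / 236 ≈ -0.355932.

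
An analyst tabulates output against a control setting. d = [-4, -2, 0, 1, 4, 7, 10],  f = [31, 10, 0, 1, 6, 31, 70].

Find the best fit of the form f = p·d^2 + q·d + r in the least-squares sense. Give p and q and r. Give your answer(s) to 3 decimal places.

With design matrix X, XᵀX = [[12930, 1336, 186]; [1336, 186, 16]; [186, 16, 7]] and Xᵀf = [9152, 798, 149]ᵀ.
Row-reducing yields p = 628791/636881, q = -1883249/636881, r = 1153161/636881.

p = 0.987, q = -2.957, r = 1.811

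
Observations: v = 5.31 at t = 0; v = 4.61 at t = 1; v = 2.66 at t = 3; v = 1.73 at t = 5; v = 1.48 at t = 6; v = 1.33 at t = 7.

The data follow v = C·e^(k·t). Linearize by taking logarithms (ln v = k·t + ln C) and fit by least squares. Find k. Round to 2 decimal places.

Linearized form: ln v = k·t + ln C. From the 6 transformed points,
Sums: Σt = 22.0000, Σ(t)² = 120.0000, Σln v = 5.4015, Σt·ln v = 11.5523.
Normal system: [[120.0000, 22.0000]; [22.0000, 6]]·[k, ln C]ᵀ = [11.5523, 5.4015]ᵀ.
Solving (det = 236.0000): k = -0.20983, ln C = 1.66961.

k = -0.21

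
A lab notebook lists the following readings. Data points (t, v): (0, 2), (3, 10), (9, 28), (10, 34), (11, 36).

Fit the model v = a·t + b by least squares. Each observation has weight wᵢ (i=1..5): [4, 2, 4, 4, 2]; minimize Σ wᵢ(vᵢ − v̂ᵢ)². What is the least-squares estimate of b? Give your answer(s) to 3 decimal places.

Compute the Gram sums: Σwᵢ·t·t = 984, Σwᵢ·t = 104, Σwᵢ·1 = 16.
For AᵀWv: Σwᵢ·t·v = 3220, Σwᵢ·v = 348.
Normal equations: [[984, 104]; [104, 16]]·[a, b]ᵀ = [3220, 348]ᵀ.
Eliminating b: 16·(row 1) − 104·(row 2) gives 4928·a = 16·3220 − 104·348 = 15328, so a = 479/154.
Then b = (348 − 104·(479/154))/16 = 118/77.

b = 1.532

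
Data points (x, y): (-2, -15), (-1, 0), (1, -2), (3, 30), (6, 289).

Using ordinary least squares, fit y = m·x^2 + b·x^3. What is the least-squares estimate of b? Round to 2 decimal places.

b = 1.51

Setting ∂/∂m … = 0 gives: 1395·m + 7987·b = 10612;  7987·m + 47451·b = 63352.
det = 1395·47451 − 7987² = 2401976.
m = (10612·47451 − 7987·63352)/2401976 = -610603/600494; b = (1395·63352 − 7987·10612)/2401976 = 904499/600494.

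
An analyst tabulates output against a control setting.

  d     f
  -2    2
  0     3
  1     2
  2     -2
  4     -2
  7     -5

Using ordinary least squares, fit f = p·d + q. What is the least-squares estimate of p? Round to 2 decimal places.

From the data, Σd·d = 74, Σd = 12, Σ1 = 6.
For Mᵀf: Σd·f = -49, Σf = -2.
So MᵀM·[p, q]ᵀ = Mᵀf: [[74, 12]; [12, 6]]·[p, q]ᵀ = [-49, -2]ᵀ.
Δ = 74·6 − 12² = 300.
p = ((-49)·6 − 12·(-2))/300 = -9/10; q = (74·(-2) − 12·(-49))/300 = 22/15.

p = -0.90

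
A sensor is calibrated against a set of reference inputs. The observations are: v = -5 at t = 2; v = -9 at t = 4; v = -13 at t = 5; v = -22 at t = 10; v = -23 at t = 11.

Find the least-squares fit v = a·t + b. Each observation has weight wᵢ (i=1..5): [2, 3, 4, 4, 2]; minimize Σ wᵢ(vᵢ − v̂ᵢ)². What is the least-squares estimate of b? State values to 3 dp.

Setting ∂/∂a … = 0 gives: 798·a + 98·b = -1774;  98·a + 15·b = -223.
Δ = 798·15 − 98² = 2366.
a = ((-1774)·15 − 98·(-223))/2366 = -2378/1183; b = (798·(-223) − 98·(-1774))/2366 = -293/169.

b = -1.734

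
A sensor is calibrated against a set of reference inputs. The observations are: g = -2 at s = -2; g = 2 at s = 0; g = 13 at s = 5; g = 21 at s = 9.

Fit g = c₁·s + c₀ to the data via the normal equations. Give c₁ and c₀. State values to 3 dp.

Entries of MᵀM: Σs·s = 110, Σs = 12, Σ1 = 4.
For Mᵀg: Σs·g = 258, Σg = 34.
MᵀM·[c₁, c₀]ᵀ = Mᵀg becomes [[110, 12]; [12, 4]]·[c₁, c₀]ᵀ = [258, 34]ᵀ.
Δ = 110·4 − 12² = 296.
c₁ = (258·4 − 12·34)/296 = 78/37; c₀ = (110·34 − 12·258)/296 = 161/74.

c₁ = 2.108, c₀ = 2.176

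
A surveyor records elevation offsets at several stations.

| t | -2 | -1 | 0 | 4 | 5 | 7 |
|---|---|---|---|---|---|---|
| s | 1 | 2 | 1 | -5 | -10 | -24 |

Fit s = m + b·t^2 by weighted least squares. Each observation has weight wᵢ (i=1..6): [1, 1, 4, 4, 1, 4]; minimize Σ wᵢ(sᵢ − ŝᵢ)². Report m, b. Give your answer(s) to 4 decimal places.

Forming XᵀWX = [[15, 290]; [290, 11270]] and XᵀWs = [-119, -5268]ᵀ gives XᵀWX·[m, b]ᵀ = XᵀWs.
det = 15·11270 − 290² = 84950.
m = ((-119)·11270 − 290·(-5268))/84950 = 18659/8495; b = (15·(-5268) − 290·(-119))/84950 = -4451/8495.

m = 2.1965, b = -0.5240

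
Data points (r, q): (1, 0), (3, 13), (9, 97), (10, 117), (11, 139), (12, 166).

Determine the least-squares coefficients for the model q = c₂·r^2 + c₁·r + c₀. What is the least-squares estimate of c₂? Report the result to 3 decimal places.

c₂ = 0.982

Sums needed: Σr^2·r^2 = 52020, Σr^2·r = 4816, Σr^2 = 456, Σr·r = 456, Σr = 46, Σ1 = 6.
Moment sums: Σr^2·q = 60397, Σr·q = 5603, Σq = 532.
XᵀX·[c₂, c₁, c₀]ᵀ = Xᵀq becomes [[52020, 4816, 456]; [4816, 456, 46]; [456, 46, 6]]·[c₂, c₁, c₀]ᵀ = [60397, 5603, 532]ᵀ.
Inverting the 3×3 Gram matrix, [c₂, c₁, c₀]ᵀ = [5093/5188, 28681/12970, -37551/12970]ᵀ.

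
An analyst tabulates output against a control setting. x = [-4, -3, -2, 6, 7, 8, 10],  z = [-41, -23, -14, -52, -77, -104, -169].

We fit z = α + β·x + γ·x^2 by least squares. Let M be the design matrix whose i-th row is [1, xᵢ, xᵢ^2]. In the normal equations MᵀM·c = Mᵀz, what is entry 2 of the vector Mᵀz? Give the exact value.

-3112

Entry 2 ↔ basis x, so (Mᵀz)_{2} = Σᵢ (x)·zᵢ = (-4)·(-41) + (-3)·(-23) + (-2)·(-14) + (6)·(-52) + (7)·(-77) + (8)·(-104) + (10)·(-169) = -3112.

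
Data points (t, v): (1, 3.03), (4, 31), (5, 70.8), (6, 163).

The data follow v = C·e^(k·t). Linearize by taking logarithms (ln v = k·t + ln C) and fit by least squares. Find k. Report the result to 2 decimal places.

With ln vᵢ as the transformed response and tᵢ as the regressor:
XᵀX = [[78.0000, 16.0000]; [16.0000, 4]], rhs = [66.7063, 13.8962]ᵀ  (here Σt = 16.0000, Σ(t)² = 78.0000, Σln v = 13.8962, Σt·ln v = 66.7063).
Solving (det = 56.0000): k = 0.79441, ln C = 0.29642.

k = 0.79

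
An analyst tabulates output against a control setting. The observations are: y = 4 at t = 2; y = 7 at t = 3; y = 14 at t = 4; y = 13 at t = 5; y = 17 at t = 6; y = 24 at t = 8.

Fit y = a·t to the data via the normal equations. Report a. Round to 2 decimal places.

a = 2.88

Sums needed: Σt·t = 154.
And Σt·y = 444.
So AᵀA·[a]ᵀ = Aᵀy: [[154]]·[a]ᵀ = [444]ᵀ.
Hence a = 444 / 154 ≈ 2.88312.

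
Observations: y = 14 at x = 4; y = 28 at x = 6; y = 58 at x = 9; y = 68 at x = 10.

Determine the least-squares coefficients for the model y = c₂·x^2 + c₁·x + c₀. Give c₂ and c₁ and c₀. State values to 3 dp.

c₂ = 0.441, c₁ = 2.949, c₀ = -5.051

MᵀM·[c₂, c₁, c₀]ᵀ = Mᵀy reads: 18113·c₂ + 2009·c₁ + 233·c₀ = 12730;  2009·c₂ + 233·c₁ + 29·c₀ = 1426;  233·c₂ + 29·c₁ + 4·c₀ = 168.
Solving the 3×3 system (Gaussian elimination) gives c₂ = 26/59, c₁ = 174/59, c₀ = -298/59.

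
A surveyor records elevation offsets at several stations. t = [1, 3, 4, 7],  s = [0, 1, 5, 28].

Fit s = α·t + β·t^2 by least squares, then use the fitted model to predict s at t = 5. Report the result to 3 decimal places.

ŝ = 11.067

AᵀA·[α, β]ᵀ = Aᵀs reads: 75·α + 435·β = 219;  435·α + 2739·β = 1461.
(Σt·t = 75, Σt·t^2 = 435, Σt^2·t^2 = 2739, Σt·s = 219, Σt^2·s = 1461.)
det = 75·2739 − 435² = 16200.
α = (219·2739 − 435·1461)/16200 = -661/300; β = (75·1461 − 435·219)/16200 = 53/60.
At t = 5: ŝ = (-661/300)·(5) + (53/60)·(25) = 166/15.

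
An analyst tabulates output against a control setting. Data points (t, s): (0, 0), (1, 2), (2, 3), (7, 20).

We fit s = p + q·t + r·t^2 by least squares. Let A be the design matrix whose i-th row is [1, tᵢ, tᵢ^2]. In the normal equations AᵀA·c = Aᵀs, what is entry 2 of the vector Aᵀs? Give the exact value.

148

Entry 2 ↔ basis t, so (Aᵀs)_{2} = Σᵢ (t)·sᵢ = (0)·(0) + (1)·(2) + (2)·(3) + (7)·(20) = 148.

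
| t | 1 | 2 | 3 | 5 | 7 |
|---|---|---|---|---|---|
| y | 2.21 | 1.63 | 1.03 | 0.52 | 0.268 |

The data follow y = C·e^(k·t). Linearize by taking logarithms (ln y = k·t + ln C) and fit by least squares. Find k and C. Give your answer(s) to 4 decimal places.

k = -0.3558, C = 3.1545

With ln yᵢ as the transformed response and tᵢ as the regressor:
Σt = 18.0000, Σ(t)² = 88.0000, Σln y = -0.6596, Σt·ln y = -10.6282.
Equations: 88.0000·k + 18.0000·ln C = -10.6282;  18.0000·k + 5·ln C = -0.6596.
Δ = 88.0000·5 − (18.0000)² = 116.0000; k = (-10.6282·5 − 18.0000·-0.6596)/116.0000 = -0.35577, ln C = (88.0000·-0.6596 − 18.0000·-10.6282)/116.0000 = 1.14884, so C = exp(1.14884) = 3.15454.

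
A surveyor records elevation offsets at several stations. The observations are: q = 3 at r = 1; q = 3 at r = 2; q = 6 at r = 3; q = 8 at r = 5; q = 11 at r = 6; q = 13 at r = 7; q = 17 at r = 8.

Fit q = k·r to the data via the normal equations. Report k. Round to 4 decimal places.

AᵀA·[k]ᵀ = Aᵀq reads: 188·k = 360.
(Σr·r = 188, Σr·q = 360.)
k = 360/188 = 1.91489.

k = 1.9149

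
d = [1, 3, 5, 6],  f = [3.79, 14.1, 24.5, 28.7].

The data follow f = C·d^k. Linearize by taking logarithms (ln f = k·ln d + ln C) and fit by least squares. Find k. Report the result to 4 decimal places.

k = 1.1408

Taking logs, ln f = k·ln d + ln C, so regress ln f on ln d.
Σln d = 4.4998, Σ(ln d)² = 7.0076, Σln f = 10.5341, Σln d·ln f = 14.0699.
Equations: 7.0076·k + 4.4998·ln C = 14.0699;  4.4998·k + 4·ln C = 10.5341.
Solving (det = 7.7823): k = 1.14083, ln C = 1.35015.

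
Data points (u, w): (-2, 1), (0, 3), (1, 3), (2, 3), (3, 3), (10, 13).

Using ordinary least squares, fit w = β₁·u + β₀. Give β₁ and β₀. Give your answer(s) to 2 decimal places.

β₁ = 1.00, β₀ = 2.00

The normal equations are: 118·β₁ + 14·β₀ = 146;  14·β₁ + 6·β₀ = 26.
(Σu·u = 118, Σu = 14, Σ1 = 6, Σu·w = 146, Σw = 26.)
Δ = 118·6 − 14² = 512.
β₁ = (146·6 − 14·26)/512 = 1; β₀ = (118·26 − 14·146)/512 = 2.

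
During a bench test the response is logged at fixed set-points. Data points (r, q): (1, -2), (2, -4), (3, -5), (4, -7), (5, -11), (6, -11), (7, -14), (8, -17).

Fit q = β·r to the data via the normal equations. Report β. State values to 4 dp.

AᵀA·[β]ᵀ = Aᵀq reads: 204·β = -408.
(Σr·r = 204, Σr·q = -408.)
Hence β = -408 / 204 ≈ -2.

β = -2.0000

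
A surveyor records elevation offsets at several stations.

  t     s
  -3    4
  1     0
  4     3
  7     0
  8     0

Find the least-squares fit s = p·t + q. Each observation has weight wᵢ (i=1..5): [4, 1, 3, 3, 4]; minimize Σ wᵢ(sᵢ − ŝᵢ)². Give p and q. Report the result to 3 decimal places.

The normal equations are: 488·p + 54·q = -12;  54·p + 15·q = 25.
Determinant 488·15 − 54² = 4404.
p = ((-12)·15 − 54·25)/4404 = -255/734; q = (488·25 − 54·(-12))/4404 = 3212/1101.

p = -0.347, q = 2.917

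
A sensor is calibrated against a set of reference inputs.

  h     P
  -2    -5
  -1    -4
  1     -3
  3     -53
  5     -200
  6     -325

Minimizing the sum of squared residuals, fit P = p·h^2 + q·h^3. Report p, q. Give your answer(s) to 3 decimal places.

p = -3.010, q = -1.001

Forming MᵀM = [[2020, 11112]; [11112, 63076]] and MᵀP = [-17204, -96590]ᵀ gives MᵀM·[p, q]ᵀ = MᵀP.
Eliminating q: 63076·(row 1) − 11112·(row 2) gives 3936976·p = 63076·(-17204) − 11112·(-96590) = -11851424, so p = -740714/246061.
Then q = ((-96590) − 11112·(-740714/246061))/63076 = -492619/492122.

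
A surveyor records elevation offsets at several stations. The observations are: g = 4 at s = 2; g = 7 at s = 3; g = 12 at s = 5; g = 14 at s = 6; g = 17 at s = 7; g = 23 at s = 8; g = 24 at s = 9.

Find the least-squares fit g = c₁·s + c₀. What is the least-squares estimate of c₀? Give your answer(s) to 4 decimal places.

c₀ = -2.2174

AᵀA·[c₁, c₀]ᵀ = Aᵀg reads: 268·c₁ + 40·c₀ = 692;  40·c₁ + 7·c₀ = 101.
(Σs·s = 268, Σs = 40, Σ1 = 7, Σs·g = 692, Σg = 101.)
Eliminating c₀: 7·(row 1) − 40·(row 2) gives 276·c₁ = 7·692 − 40·101 = 804, so c₁ = 67/23.
Then c₀ = (101 − 40·(67/23))/7 = -51/23.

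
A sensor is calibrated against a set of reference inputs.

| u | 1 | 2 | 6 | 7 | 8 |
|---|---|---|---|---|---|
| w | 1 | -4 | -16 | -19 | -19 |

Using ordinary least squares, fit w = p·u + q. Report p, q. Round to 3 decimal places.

p = -2.948, q = 2.753

Setting ∂/∂p … = 0 gives: 154·p + 24·q = -388;  24·p + 5·q = -57.
Δ = 154·5 − 24² = 194.
p = ((-388)·5 − 24·(-57))/194 = -286/97; q = (154·(-57) − 24·(-388))/194 = 267/97.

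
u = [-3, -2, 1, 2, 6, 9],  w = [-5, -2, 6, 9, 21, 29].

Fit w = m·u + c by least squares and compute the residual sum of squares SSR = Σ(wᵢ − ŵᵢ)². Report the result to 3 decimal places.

The normal equations are: 135·m + 13·c = 430;  13·m + 6·c = 58.
(Σu·u = 135, Σu = 13, Σ1 = 6, Σu·w = 430, Σw = 58.)
Determinant 135·6 − 13² = 641.
m = (430·6 − 13·58)/641 = 1826/641; c = (135·58 − 13·430)/641 = 2240/641.
Residuals: 33/641, 130/641, -220/641, -123/641, 265/641, -85/641; SSR = 248/641.

SSR = 0.387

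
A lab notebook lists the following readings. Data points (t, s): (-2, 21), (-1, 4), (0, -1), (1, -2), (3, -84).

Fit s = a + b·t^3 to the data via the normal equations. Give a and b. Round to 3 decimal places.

With design matrix A, AᵀA = [[5, 19]; [19, 795]] and Aᵀs = [-62, -2442]ᵀ.
Eliminating b: 795·(row 1) − 19·(row 2) gives 3614·a = 795·(-62) − 19·(-2442) = -2892, so a = -1446/1807.
Then b = ((-2442) − 19·(-1446/1807))/795 = -5516/1807.

a = -0.800, b = -3.053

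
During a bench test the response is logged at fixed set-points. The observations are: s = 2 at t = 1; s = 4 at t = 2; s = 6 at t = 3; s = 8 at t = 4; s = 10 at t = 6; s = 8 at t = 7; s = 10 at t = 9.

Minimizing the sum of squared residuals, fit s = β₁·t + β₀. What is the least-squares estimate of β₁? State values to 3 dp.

The normal equations are: 196·β₁ + 32·β₀ = 266;  32·β₁ + 7·β₀ = 48.
Eliminating β₀: 7·(row 1) − 32·(row 2) gives 348·β₁ = 7·266 − 32·48 = 326, so β₁ = 163/174.
Then β₀ = (48 − 32·(163/174))/7 = 224/87.

β₁ = 0.937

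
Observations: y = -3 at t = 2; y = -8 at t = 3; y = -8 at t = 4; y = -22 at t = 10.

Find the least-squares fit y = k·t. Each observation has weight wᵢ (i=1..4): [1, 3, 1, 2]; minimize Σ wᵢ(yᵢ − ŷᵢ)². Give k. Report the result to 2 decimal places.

k = -2.23

From the data, Σwᵢ·t·t = 247.
Right-hand side: Σwᵢ·t·y = -550.
So MᵀWM·[k]ᵀ = MᵀWy: [[247]]·[k]ᵀ = [-550]ᵀ.
k = (-550)/247 = -2.22672.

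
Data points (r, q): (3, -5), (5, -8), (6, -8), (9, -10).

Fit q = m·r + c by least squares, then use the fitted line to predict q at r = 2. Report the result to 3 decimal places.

Compute the Gram sums: Σr·r = 151, Σr = 23, Σ1 = 4.
For Xᵀq: Σr·q = -193, Σq = -31.
So XᵀX·[m, c]ᵀ = Xᵀq: [[151, 23]; [23, 4]]·[m, c]ᵀ = [-193, -31]ᵀ.
Determinant 151·4 − 23² = 75.
m = ((-193)·4 − 23·(-31))/75 = -59/75; c = (151·(-31) − 23·(-193))/75 = -242/75.
At r = 2: q̂ = (-59/75)·(2) + (-242/75)·(1) = -24/5.

q̂ = -4.800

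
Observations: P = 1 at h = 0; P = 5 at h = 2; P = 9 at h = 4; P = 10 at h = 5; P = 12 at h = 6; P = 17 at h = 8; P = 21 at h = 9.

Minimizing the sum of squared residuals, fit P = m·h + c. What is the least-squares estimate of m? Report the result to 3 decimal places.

The normal system AᵀA·[m, c]ᵀ = AᵀP is [[226, 34]; [34, 7]]·[m, c]ᵀ = [493, 75]ᵀ.
Eliminating c: 7·(row 1) − 34·(row 2) gives 426·m = 7·493 − 34·75 = 901, so m = 901/426.
Then c = (75 − 34·(901/426))/7 = 94/213.

m = 2.115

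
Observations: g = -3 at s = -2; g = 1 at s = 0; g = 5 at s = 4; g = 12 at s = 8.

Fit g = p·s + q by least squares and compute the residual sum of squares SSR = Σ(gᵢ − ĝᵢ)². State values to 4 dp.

Normal-equation sums: Σs·s = 84, Σs = 10, Σ1 = 4.
And Σs·g = 122, Σg = 15.
So XᵀX·[p, q]ᵀ = Xᵀg: [[84, 10]; [10, 4]]·[p, q]ᵀ = [122, 15]ᵀ.
Determinant 84·4 − 10² = 236.
p = (122·4 − 10·15)/236 = 169/118; q = (84·15 − 10·122)/236 = 10/59.
Residuals: -18/59, 49/59, -53/59, 22/59; SSR = 102/59.

SSR = 1.7288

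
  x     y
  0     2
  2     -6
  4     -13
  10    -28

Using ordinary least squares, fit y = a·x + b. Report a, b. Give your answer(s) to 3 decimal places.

AᵀA·[a, b]ᵀ = Aᵀy reads: 120·a + 16·b = -344;  16·a + 4·b = -45.
(Σx·x = 120, Σx = 16, Σ1 = 4, Σx·y = -344, Σy = -45.)
det = 120·4 − 16² = 224.
a = ((-344)·4 − 16·(-45))/224 = -41/14; b = (120·(-45) − 16·(-344))/224 = 13/28.

a = -2.929, b = 0.464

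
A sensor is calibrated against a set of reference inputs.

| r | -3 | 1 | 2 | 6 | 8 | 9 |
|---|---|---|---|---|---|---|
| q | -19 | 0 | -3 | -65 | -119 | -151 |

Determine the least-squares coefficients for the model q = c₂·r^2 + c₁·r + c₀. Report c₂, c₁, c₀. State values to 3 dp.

c₂ = -1.998, c₁ = 0.937, c₀ = 1.842

From the data, Σr^2·r^2 = 12051, Σr^2·r = 1439, Σr^2 = 195, Σr·r = 195, Σr = 23, Σ1 = 6.
For Aᵀq: Σr^2·q = -22370, Σr·q = -2650, Σq = -357.
So AᵀA·[c₂, c₁, c₀]ᵀ = Aᵀq: [[12051, 1439, 195]; [1439, 195, 23]; [195, 23, 6]]·[c₂, c₁, c₀]ᵀ = [-22370, -2650, -357]ᵀ.
Solving the 3×3 system (Gaussian elimination) gives c₂ = -198128/99165, c₁ = 30969/33055, c₀ = 16609/9015.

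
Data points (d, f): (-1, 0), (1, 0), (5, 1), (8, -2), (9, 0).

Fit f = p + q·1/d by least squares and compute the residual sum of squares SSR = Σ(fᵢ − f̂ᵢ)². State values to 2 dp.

SSR = 4.80

AᵀA·[p, q]ᵀ = Aᵀf reads: 5·p + (157/360)·q = -1;  (157/360)·p + (268009/129600)·q = -1/20.
(Σ1 = 5, Σ1/d = 157/360, Σ1/d·1/d = 268009/129600, Σf = -1, Σ1/d·f = -1/20.)
Eliminating q: (268009/129600)·(row 1) − (157/360)·(row 2) gives (328849/32400)·p = (268009/129600)·(-1) − (157/360)·(-1/20) = -265183/129600, so p = -265183/1315396.
Then q = ((-1/20) − (157/360)·(-265183/1315396))/(268009/129600) = 6030/328849.
Residuals: 289303/1315396, 241063/1315396, 1575755/1315396, -592156/328849, 262503/1315396; SSR = 6313003/1315396.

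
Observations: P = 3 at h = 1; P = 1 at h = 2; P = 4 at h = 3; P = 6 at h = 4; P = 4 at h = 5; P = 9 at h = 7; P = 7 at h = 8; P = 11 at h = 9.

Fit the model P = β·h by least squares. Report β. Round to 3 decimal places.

β = 1.120

Compute the Gram sums: Σh·h = 249.
And Σh·P = 279.
MᵀM·[β]ᵀ = MᵀP becomes [[249]]·[β]ᵀ = [279]ᵀ.
Hence β = 279 / 249 ≈ 1.12048.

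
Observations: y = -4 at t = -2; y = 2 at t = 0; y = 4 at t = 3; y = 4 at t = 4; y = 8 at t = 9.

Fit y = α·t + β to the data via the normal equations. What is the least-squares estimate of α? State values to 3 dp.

α = 0.972

The normal equations are: 110·α + 14·β = 108;  14·α + 5·β = 14.
(Σt·t = 110, Σt = 14, Σ1 = 5, Σt·y = 108, Σy = 14.)
Determinant 110·5 − 14² = 354.
α = (108·5 − 14·14)/354 = 172/177; β = (110·14 − 14·108)/354 = 14/177.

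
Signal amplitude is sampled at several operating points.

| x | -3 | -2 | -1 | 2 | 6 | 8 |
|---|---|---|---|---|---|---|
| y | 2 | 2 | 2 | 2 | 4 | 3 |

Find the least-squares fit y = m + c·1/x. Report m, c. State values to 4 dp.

Compute the Gram sums: Σ1 = 6, Σ1/x = -25/24, Σ1/x·1/x = 953/576.
For Aᵀy: Σy = 15, Σ1/x·y = -13/8.
Normal equations: [[6, -25/24]; [-25/24, 953/576]]·[m, c]ᵀ = [15, -13/8]ᵀ.
Δ = 6·(953/576) − (-25/24)² = 5093/576.
m = (15·(953/576) − (-25/24)·(-13/8))/(5093/576) = 13320/5093; c = (6·(-13/8) − (-25/24)·15)/(5093/576) = 3384/5093.

m = 2.6154, c = 0.6644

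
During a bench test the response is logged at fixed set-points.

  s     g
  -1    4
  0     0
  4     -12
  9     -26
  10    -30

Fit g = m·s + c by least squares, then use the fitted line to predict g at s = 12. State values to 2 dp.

The normal system MᵀM·[m, c]ᵀ = Mᵀg is [[198, 22]; [22, 5]]·[m, c]ᵀ = [-586, -64]ᵀ.
det = 198·5 − 22² = 506.
m = ((-586)·5 − 22·(-64))/506 = -761/253; c = (198·(-64) − 22·(-586))/506 = 10/23.
At s = 12: ĝ = (-761/253)·(12) + (10/23)·(1) = -9022/253.

ĝ = -35.66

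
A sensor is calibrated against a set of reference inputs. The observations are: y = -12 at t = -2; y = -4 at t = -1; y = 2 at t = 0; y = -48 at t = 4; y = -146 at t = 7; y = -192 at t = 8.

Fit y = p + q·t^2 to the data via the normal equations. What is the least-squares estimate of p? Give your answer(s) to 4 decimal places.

p = 0.3136

Sums needed: Σ1 = 6, Σt^2 = 134, Σt^2·t^2 = 6770.
Right-hand side: Σy = -400, Σt^2·y = -20262.
det = 6·6770 − 134² = 22664.
p = ((-400)·6770 − 134·(-20262))/22664 = 1777/5666; q = (6·(-20262) − 134·(-400))/22664 = -16993/5666.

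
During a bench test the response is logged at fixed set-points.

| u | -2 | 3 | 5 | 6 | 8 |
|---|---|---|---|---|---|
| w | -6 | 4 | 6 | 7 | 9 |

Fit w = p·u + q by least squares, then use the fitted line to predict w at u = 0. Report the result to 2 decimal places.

ŵ = -2.07

From the data, Σu·u = 138, Σu = 20, Σ1 = 5.
Moment sums: Σu·w = 168, Σw = 20.
XᵀX·[p, q]ᵀ = Xᵀw becomes [[138, 20]; [20, 5]]·[p, q]ᵀ = [168, 20]ᵀ.
Determinant 138·5 − 20² = 290.
p = (168·5 − 20·20)/290 = 44/29; q = (138·20 − 20·168)/290 = -60/29.
At u = 0: ŵ = (44/29)·(0) + (-60/29)·(1) = -60/29.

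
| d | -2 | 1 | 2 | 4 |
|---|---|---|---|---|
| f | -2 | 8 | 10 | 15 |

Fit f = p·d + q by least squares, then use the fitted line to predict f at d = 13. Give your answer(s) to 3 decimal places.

With design matrix X, XᵀX = [[25, 5]; [5, 4]] and Xᵀf = [92, 31]ᵀ.
Eliminating q: 4·(row 1) − 5·(row 2) gives 75·p = 4·92 − 5·31 = 213, so p = 71/25.
Then q = (31 − 5·(71/25))/4 = 21/5.
At d = 13: f̂ = (71/25)·(13) + (21/5)·(1) = 1028/25.

f̂ = 41.120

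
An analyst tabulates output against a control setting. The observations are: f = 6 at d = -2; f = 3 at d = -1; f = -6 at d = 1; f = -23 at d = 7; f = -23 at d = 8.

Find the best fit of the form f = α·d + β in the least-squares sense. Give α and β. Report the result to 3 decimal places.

The normal equations are: 119·α + 13·β = -366;  13·α + 5·β = -43.
(Σd·d = 119, Σd = 13, Σ1 = 5, Σd·f = -366, Σf = -43.)
Eliminating β: 5·(row 1) − 13·(row 2) gives 426·α = 5·(-366) − 13·(-43) = -1271, so α = -1271/426.
Then β = ((-43) − 13·(-1271/426))/5 = -359/426.

α = -2.984, β = -0.843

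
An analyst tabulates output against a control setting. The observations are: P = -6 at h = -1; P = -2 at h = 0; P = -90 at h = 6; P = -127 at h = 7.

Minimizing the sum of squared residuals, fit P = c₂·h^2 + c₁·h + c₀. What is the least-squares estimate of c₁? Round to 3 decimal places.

Setting ∂/∂c₂ … = 0 gives: 3698·c₂ + 558·c₁ + 86·c₀ = -9469;  558·c₂ + 86·c₁ + 12·c₀ = -1423;  86·c₂ + 12·c₁ + 4·c₀ = -225.
Row-reducing yields c₂ = -41/14, c₁ = 457/175, c₀ = -28/25.

c₁ = 2.611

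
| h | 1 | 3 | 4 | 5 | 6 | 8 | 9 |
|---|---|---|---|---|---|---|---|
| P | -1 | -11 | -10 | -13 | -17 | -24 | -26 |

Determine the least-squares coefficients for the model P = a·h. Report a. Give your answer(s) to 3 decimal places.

a = -2.875

Compute the Gram sums: Σh·h = 232.
Moment sums: Σh·P = -667.
So MᵀM·[a]ᵀ = MᵀP: [[232]]·[a]ᵀ = [-667]ᵀ.
Hence a = -667 / 232 ≈ -2.875.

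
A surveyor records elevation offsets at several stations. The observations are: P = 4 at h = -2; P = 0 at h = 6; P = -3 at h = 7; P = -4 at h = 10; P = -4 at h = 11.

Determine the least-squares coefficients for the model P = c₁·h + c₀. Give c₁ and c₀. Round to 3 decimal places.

XᵀX·[c₁, c₀]ᵀ = XᵀP reads: 310·c₁ + 32·c₀ = -113;  32·c₁ + 5·c₀ = -7.
Determinant 310·5 − 32² = 526.
c₁ = ((-113)·5 − 32·(-7))/526 = -341/526; c₀ = (310·(-7) − 32·(-113))/526 = 723/263.

c₁ = -0.648, c₀ = 2.749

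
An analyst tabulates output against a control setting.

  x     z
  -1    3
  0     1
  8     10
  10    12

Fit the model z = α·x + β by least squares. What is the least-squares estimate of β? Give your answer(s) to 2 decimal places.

Setting ∂/∂α … = 0 gives: 165·α + 17·β = 197;  17·α + 4·β = 26.
(Σx·x = 165, Σx = 17, Σ1 = 4, Σx·z = 197, Σz = 26.)
det = 165·4 − 17² = 371.
α = (197·4 − 17·26)/371 = 346/371; β = (165·26 − 17·197)/371 = 941/371.

β = 2.54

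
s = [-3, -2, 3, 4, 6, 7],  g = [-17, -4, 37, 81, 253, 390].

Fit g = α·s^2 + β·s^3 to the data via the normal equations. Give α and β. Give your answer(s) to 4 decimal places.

From the data, Σs^2·s^2 = 4131, Σs^2·s^3 = 25575, Σs^3·s^3 = 169923.
And Σs^2·g = 29678, Σs^3·g = 195092.
Determinant 4131·169923 − 25575² = 47871288.
α = (29678·169923 − 25575·195092)/47871288 = 8916149/7978548; β = (4131·195092 − 25575·29678)/47871288 = 7818367/7978548.

α = 1.1175, β = 0.9799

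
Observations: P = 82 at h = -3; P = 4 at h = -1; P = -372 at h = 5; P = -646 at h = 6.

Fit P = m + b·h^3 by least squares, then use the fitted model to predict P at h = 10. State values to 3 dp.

P̂ = -2992.716

Sums needed: Σ1 = 4, Σh^3 = 313, Σh^3·h^3 = 63011.
For MᵀP: ΣP = -932, Σh^3·P = -188254.
Δ = 4·63011 − 313² = 154075.
m = ((-932)·63011 − 313·(-188254))/154075 = 7890/6163; b = (4·(-188254) − 313·(-932))/154075 = -18452/6163.
At h = 10: P̂ = (7890/6163)·(1) + (-18452/6163)·(1000) = -18444110/6163.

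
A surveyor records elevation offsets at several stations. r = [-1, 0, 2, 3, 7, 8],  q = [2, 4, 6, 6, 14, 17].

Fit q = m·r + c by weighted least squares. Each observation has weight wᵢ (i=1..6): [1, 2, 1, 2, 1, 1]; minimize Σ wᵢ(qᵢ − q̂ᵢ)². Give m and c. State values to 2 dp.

Forming AᵀWA = [[136, 22]; [22, 8]] and AᵀWq = [280, 59]ᵀ gives AᵀWA·[m, c]ᵀ = AᵀWq.
Eliminating c: 8·(row 1) − 22·(row 2) gives 604·m = 8·280 − 22·59 = 942, so m = 471/302.
Then c = (59 − 22·(471/302))/8 = 466/151.

m = 1.56, c = 3.09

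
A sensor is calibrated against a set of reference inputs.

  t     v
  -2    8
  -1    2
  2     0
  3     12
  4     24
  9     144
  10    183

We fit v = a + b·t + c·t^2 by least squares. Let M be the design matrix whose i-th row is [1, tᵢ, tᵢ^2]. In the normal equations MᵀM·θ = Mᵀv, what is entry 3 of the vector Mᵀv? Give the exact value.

30490

Entry 3 ↔ basis t^2, so (Mᵀv)_{3} = Σᵢ (t^2)·vᵢ = (4)·(8) + (1)·(2) + (4)·(0) + (9)·(12) + (16)·(24) + (81)·(144) + (100)·(183) = 30490.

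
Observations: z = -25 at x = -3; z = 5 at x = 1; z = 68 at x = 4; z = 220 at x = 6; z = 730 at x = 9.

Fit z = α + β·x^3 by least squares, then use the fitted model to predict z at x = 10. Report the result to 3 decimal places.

ẑ = 1000.629

Compute the Gram sums: Σ1 = 5, Σx^3 = 983, Σx^3·x^3 = 582923.
And Σz = 998, Σx^3·z = 584722.
det = 5·582923 − 983² = 1948326.
α = (998·582923 − 983·584722)/1948326 = 3487714/974163; β = (5·584722 − 983·998)/1948326 = 971288/974163.
At x = 10: ẑ = (3487714/974163)·(1) + (971288/974163)·(1000) = 324925238/324721.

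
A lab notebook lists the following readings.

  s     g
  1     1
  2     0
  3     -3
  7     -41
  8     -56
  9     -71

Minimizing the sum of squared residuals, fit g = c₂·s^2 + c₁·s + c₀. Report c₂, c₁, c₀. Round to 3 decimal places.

Sums needed: Σs^2·s^2 = 13156, Σs^2·s = 1620, Σs^2 = 208, Σs·s = 208, Σs = 30, Σ1 = 6.
Moment sums: Σs^2·g = -11370, Σs·g = -1382, Σg = -170.
Solving the 3×3 system (Gaussian elimination) gives c₂ = -235/218, c₁ = 5081/3161, c₀ = 3160/3161.

c₂ = -1.078, c₁ = 1.607, c₀ = 1.000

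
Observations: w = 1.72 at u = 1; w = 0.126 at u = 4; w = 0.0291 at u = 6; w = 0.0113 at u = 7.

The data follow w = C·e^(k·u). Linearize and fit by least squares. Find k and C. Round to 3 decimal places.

k = -0.827, C = 3.804

Let Y = ln w. Fitting Y = k·u + ln C by least squares:
Over the data: Σu = 18.0000, Σ(u)² = 102.0000, Σln w = -9.5491, Σu·ln w = -60.3463.
Normal system: [[102.0000, 18.0000]; [18.0000, 4]]·[k, ln C]ᵀ = [-60.3463, -9.5491]ᵀ.
Δ = 102.0000·4 − (18.0000)² = 84.0000; k = (-60.3463·4 − 18.0000·-9.5491)/84.0000 = -0.82740, ln C = (102.0000·-9.5491 − 18.0000·-60.3463)/84.0000 = 1.33600, so C = exp(1.33600) = 3.80380.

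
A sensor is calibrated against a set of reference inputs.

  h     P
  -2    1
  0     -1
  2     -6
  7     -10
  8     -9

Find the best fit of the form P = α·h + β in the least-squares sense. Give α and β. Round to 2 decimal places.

α = -1.07, β = -1.80

Forming XᵀX = [[121, 15]; [15, 5]] and XᵀP = [-156, -25]ᵀ gives XᵀX·[α, β]ᵀ = XᵀP.
Determinant 121·5 − 15² = 380.
α = ((-156)·5 − 15·(-25))/380 = -81/76; β = (121·(-25) − 15·(-156))/380 = -137/76.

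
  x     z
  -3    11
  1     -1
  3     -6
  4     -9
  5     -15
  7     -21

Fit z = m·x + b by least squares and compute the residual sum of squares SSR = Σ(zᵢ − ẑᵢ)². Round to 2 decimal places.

Forming MᵀM = [[109, 17]; [17, 6]] and Mᵀz = [-310, -41]ᵀ gives MᵀM·[m, b]ᵀ = Mᵀz.
Eliminating b: 6·(row 1) − 17·(row 2) gives 365·m = 6·(-310) − 17·(-41) = -1163, so m = -1163/365.
Then b = ((-41) − 17·(-1163/365))/6 = 801/365.
Residuals: -55/73, -3/365, 498/365, 566/365, -461/365, -65/73; SSR = 2636/365.

SSR = 7.22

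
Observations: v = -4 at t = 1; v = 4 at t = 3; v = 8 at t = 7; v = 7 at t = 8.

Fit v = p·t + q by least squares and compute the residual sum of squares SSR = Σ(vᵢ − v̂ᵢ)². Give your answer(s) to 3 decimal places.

Forming MᵀM = [[123, 19]; [19, 4]] and Mᵀv = [120, 15]ᵀ gives MᵀM·[p, q]ᵀ = Mᵀv.
Eliminating q: 4·(row 1) − 19·(row 2) gives 131·p = 4·120 − 19·15 = 195, so p = 195/131.
Then q = (15 − 19·(195/131))/4 = -435/131.
Residuals: -284/131, 374/131, 118/131, -208/131; SSR = 2120/131.

SSR = 16.183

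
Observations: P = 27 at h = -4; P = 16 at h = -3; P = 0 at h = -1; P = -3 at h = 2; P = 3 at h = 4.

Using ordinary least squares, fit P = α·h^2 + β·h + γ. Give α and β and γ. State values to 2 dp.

Entries of AᵀA: Σh^2·h^2 = 610, Σh^2·h = -20, Σh^2 = 46, Σh·h = 46, Σh = -2, Σ1 = 5.
Moment sums: Σh^2·P = 612, Σh·P = -150, ΣP = 43.
So AᵀA·[α, β, γ]ᵀ = AᵀP: [[610, -20, 46]; [-20, 46, -2]; [46, -2, 5]]·[α, β, γ]ᵀ = [612, -150, 43]ᵀ.
Row-reducing yields α = 3987/3517, β = -10192/3517, γ = -10511/3517.

α = 1.13, β = -2.90, γ = -2.99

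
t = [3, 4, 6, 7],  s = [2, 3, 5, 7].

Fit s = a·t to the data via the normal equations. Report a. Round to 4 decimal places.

a = 0.8818

The normal equations are: 110·a = 97.
a = 97/110 = 0.881818.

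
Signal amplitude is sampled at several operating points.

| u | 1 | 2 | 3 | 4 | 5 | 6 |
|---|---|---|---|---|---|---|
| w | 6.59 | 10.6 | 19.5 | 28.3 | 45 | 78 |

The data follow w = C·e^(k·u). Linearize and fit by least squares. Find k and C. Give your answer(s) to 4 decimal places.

Linearized form: ln w = k·u + ln C. From the 6 transformed points,
Σu = 21.0000, Σ(u)² = 91.0000, Σln w = 18.7231, Σu·ln w = 74.0635.
Equations: 91.0000·k + 21.0000·ln C = 74.0635;  21.0000·k + 6·ln C = 18.7231.
Δ = 91.0000·6 − (21.0000)² = 105.0000; k = (74.0635·6 − 21.0000·18.7231)/105.0000 = 0.48759, ln C = (91.0000·18.7231 − 21.0000·74.0635)/105.0000 = 1.41394, so C = exp(1.41394) = 4.11214.

k = 0.4876, C = 4.1121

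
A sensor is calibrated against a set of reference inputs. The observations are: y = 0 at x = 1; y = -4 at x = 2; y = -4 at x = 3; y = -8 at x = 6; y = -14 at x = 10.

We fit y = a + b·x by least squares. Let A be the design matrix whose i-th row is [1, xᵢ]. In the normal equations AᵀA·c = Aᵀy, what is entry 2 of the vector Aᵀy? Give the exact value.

Entry 2 ↔ basis x, so (Aᵀy)_{2} = Σᵢ (x)·yᵢ = (1)·(0) + (2)·(-4) + (3)·(-4) + (6)·(-8) + (10)·(-14) = -208.

-208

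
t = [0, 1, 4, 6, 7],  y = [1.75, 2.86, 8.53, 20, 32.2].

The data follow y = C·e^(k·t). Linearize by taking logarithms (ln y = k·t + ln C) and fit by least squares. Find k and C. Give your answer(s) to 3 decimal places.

Linearized form: ln y = k·t + ln C. From the 5 transformed points,
Σt = 18.0000, Σ(t)² = 102.0000, Σln y = 10.2217, Σt·ln y = 51.9033.
Normal system: [[102.0000, 18.0000]; [18.0000, 5]]·[k, ln C]ᵀ = [51.9033, 10.2217]ᵀ.
Δ = 102.0000·5 − (18.0000)² = 186.0000; k = (51.9033·5 − 18.0000·10.2217)/186.0000 = 0.40605, ln C = (102.0000·10.2217 − 18.0000·51.9033)/186.0000 = 0.58256, so C = exp(0.58256) = 1.79061.

k = 0.406, C = 1.791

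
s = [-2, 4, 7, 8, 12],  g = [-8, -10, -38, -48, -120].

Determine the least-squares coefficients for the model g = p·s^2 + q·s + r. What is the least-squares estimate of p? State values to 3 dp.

Setting ∂/∂p … = 0 gives: 27505·p + 2639·q + 277·r = -22406;  2639·p + 277·q + 29·r = -2114;  277·p + 29·q + 5·r = -224.
(Σs^2·s^2 = 27505, Σs^2·s = 2639, Σs^2 = 277, Σs·s = 277, Σs = 29, Σ1 = 5, Σs^2·g = -22406, Σs·g = -2114, Σg = -224.)
Solving the 3×3 system (Gaussian elimination) gives p = -308011/321339, q = 516209/321339, r = -108730/107113.

p = -0.959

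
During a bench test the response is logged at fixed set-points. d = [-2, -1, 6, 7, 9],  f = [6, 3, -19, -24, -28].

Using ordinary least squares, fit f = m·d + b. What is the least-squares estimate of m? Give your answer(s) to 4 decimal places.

Sums needed: Σd·d = 171, Σd = 19, Σ1 = 5.
Moment sums: Σd·f = -549, Σf = -62.
Normal equations: [[171, 19]; [19, 5]]·[m, b]ᵀ = [-549, -62]ᵀ.
Determinant 171·5 − 19² = 494.
m = ((-549)·5 − 19·(-62))/494 = -1567/494; b = (171·(-62) − 19·(-549))/494 = -9/26.

m = -3.1721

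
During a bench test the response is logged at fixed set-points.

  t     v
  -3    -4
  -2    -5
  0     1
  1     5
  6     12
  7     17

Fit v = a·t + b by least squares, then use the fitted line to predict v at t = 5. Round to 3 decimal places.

XᵀX·[a, b]ᵀ = Xᵀv reads: 99·a + 9·b = 218;  9·a + 6·b = 26.
Eliminating b: 6·(row 1) − 9·(row 2) gives 513·a = 6·218 − 9·26 = 1074, so a = 358/171.
Then b = (26 − 9·(358/171))/6 = 68/57.
At t = 5: v̂ = (358/171)·(5) + (68/57)·(1) = 1994/171.

v̂ = 11.661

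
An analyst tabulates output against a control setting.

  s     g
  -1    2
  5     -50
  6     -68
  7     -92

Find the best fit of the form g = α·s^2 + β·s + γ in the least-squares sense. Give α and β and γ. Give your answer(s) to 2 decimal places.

Sums needed: Σs^2·s^2 = 4323, Σs^2·s = 683, Σs^2 = 111, Σs·s = 111, Σs = 17, Σ1 = 4.
Right-hand side: Σs^2·g = -8204, Σs·g = -1304, Σg = -208.
Normal equations: [[4323, 683, 111]; [683, 111, 17]; [111, 17, 4]]·[α, β, γ]ᵀ = [-8204, -1304, -208]ᵀ.
Solving the 3×3 system (Gaussian elimination) gives α = -1103/706, β = -1639/706, γ = 431/353.

α = -1.56, β = -2.32, γ = 1.22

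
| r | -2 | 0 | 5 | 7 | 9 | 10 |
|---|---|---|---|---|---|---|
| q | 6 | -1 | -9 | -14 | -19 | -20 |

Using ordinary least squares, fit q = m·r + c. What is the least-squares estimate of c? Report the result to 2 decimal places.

c = 0.69

Forming XᵀX = [[259, 29]; [29, 6]] and Xᵀq = [-526, -57]ᵀ gives XᵀX·[m, c]ᵀ = Xᵀq.
Δ = 259·6 − 29² = 713.
m = ((-526)·6 − 29·(-57))/713 = -1503/713; c = (259·(-57) − 29·(-526))/713 = 491/713.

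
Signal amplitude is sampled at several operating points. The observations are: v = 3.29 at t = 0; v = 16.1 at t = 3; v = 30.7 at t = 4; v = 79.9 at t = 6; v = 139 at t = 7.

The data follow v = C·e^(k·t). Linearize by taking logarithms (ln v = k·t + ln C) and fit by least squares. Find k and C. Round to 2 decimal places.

k = 0.53, C = 3.34

Linearized form: ln v = k·t + ln C. From the 5 transformed points,
Sums: Σt = 20.0000, Σ(t)² = 110.0000, Σln v = 16.7092, Σt·ln v = 82.8595.
Normal system: [[110.0000, 20.0000]; [20.0000, 5]]·[k, ln C]ᵀ = [82.8595, 16.7092]ᵀ.
Slope k = (n·Σt·ln v − Σt·Σln v)/(n·Σ(t)² − (Σt)²) = (5·82.8595 − 20.0000·16.7092)/150.0000 = 0.53409; ln C = (Σln v − k·Σt)/n = 1.20550, so C = exp(1.20550) = 3.33842.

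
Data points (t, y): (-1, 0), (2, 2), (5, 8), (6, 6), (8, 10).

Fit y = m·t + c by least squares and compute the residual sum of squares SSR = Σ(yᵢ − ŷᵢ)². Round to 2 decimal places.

The normal equations are: 130·m + 20·c = 160;  20·m + 5·c = 26.
(Σt·t = 130, Σt = 20, Σ1 = 5, Σt·y = 160, Σy = 26.)
Δ = 130·5 − 20² = 250.
m = (160·5 − 20·26)/250 = 28/25; c = (130·26 − 20·160)/250 = 18/25.
Residuals: 2/5, -24/25, 42/25, -36/25, 8/25; SSR = 152/25.

SSR = 6.08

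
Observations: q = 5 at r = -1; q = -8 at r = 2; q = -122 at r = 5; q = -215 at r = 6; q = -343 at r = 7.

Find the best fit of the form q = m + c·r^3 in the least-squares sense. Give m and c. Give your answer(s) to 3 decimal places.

The normal equations are: 5·m + 691·c = -683;  691·m + 179995·c = -179408.
Eliminating c: 179995·(row 1) − 691·(row 2) gives 422494·m = 179995·(-683) − 691·(-179408) = 1034343, so m = 1034343/422494.
Then c = ((-179408) − 691·(1034343/422494))/179995 = -425087/422494.

m = 2.448, c = -1.006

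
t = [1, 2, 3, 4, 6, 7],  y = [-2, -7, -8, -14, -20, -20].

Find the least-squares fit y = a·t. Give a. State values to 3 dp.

Entries of AᵀA: Σt·t = 115.
For Aᵀy: Σt·y = -356.
a = (-356)/115 = -3.09565.

a = -3.096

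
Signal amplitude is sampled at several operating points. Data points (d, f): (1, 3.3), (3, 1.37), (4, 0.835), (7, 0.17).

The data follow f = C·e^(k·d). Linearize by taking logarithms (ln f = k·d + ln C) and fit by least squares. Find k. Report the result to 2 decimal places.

k = -0.50

With ln fᵢ as the transformed response and dᵢ as the regressor:
AᵀA = [[75.0000, 15.0000]; [15.0000, 4]], rhs = [-10.9866, -0.4435]ᵀ  (here Σd = 15.0000, Σ(d)² = 75.0000, Σln f = -0.4435, Σd·ln f = -10.9866).
Δ = 75.0000·4 − (15.0000)² = 75.0000; k = (-10.9866·4 − 15.0000·-0.4435)/75.0000 = -0.49724, ln C = (75.0000·-0.4435 − 15.0000·-10.9866)/75.0000 = 1.75378.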